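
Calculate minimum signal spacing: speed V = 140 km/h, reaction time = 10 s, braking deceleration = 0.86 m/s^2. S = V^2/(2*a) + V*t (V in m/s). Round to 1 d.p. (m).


V = 140 / 3.6 = 38.8889 m/s
Braking distance = 38.8889^2 / (2*0.86) = 879.2707 m
Sighting distance = 38.8889 * 10 = 388.8889 m
S = 879.2707 + 388.8889 = 1268.2 m

1268.2


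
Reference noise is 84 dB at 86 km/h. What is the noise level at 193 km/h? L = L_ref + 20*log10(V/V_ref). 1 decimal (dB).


V/V_ref = 193 / 86 = 2.244186
log10(2.244186) = 0.351059
20 * 0.351059 = 7.0212
L = 84 + 7.0212 = 91.0 dB

91.0


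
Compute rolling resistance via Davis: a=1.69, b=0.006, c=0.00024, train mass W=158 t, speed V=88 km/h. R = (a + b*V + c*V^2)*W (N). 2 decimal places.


b*V = 0.006 * 88 = 0.528
c*V^2 = 0.00024 * 7744 = 1.85856
R_per_t = 1.69 + 0.528 + 1.85856 = 4.07656 N/t
R_total = 4.07656 * 158 = 644.10 N

644.10


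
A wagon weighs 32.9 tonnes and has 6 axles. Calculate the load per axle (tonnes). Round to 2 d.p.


Load per axle = total weight / number of axles
Load = 32.9 / 6
Load = 5.48 tonnes

5.48


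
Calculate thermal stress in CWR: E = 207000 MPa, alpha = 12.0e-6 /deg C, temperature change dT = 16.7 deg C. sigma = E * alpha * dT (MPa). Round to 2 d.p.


sigma = E * alpha * dT
sigma = 207000 * 12.0e-6 * 16.7
sigma = 2.484 * 16.7
sigma = 41.48 MPa

41.48


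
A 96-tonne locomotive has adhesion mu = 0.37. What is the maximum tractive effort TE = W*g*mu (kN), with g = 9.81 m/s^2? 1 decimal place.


TE_max = W * g * mu
TE_max = 96 * 9.81 * 0.37
TE_max = 941.76 * 0.37
TE_max = 348.5 kN

348.5


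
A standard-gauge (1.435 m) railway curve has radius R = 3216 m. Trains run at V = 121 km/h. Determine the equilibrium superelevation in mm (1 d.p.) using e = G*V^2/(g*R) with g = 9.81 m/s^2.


Convert speed: V = 121 / 3.6 = 33.6111 m/s
Apply formula: e = 1.435 * 33.6111^2 / (9.81 * 3216)
e = 1.435 * 1129.7068 / 31548.96
e = 0.051385 m = 51.4 mm

51.4


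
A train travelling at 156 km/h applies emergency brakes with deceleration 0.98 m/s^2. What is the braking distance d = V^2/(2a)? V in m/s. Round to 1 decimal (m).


Convert speed: V = 156 / 3.6 = 43.3333 m/s
V^2 = 1877.7778
d = 1877.7778 / (2 * 0.98)
d = 1877.7778 / 1.96
d = 958.0 m

958.0


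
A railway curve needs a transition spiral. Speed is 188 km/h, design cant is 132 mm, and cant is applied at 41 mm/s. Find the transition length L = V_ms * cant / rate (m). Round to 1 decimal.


Convert speed: V = 188 / 3.6 = 52.2222 m/s
L = 52.2222 * 132 / 41
L = 6893.3333 / 41
L = 168.1 m

168.1


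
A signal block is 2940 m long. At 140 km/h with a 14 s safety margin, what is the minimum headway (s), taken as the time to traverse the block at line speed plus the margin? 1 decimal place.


V = 140 / 3.6 = 38.8889 m/s
Block traversal time = 2940 / 38.8889 = 75.6 s
Headway = 75.6 + 14
Headway = 89.6 s

89.6


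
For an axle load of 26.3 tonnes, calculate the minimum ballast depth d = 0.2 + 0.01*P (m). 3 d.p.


d = 0.2 + 0.01 * 26.3
d = 0.2 + 0.263
d = 0.463 m

0.463


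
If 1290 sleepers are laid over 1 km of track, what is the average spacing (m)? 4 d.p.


Spacing = 1000 m / number of sleepers
Spacing = 1000 / 1290
Spacing = 0.7752 m

0.7752


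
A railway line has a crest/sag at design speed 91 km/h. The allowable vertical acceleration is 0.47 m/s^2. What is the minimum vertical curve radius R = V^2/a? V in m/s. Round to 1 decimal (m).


Convert speed: V = 91 / 3.6 = 25.2778 m/s
V^2 = 638.966 m^2/s^2
R_v = 638.966 / 0.47
R_v = 1359.5 m

1359.5


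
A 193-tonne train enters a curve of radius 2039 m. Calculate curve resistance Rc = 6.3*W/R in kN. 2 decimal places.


Rc = 6.3 * W / R
Rc = 6.3 * 193 / 2039
Rc = 1215.9 / 2039
Rc = 0.60 kN

0.60


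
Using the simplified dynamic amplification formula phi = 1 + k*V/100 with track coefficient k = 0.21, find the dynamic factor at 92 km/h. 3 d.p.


phi = 1 + k * V / 100
phi = 1 + 0.21 * 92 / 100
phi = 1 + 0.1932
phi = 1.193

1.193


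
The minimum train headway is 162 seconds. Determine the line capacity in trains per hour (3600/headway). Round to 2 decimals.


Capacity = 3600 / headway
Capacity = 3600 / 162
Capacity = 22.22 trains/hour

22.22


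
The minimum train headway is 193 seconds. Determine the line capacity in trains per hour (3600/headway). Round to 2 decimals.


Capacity = 3600 / headway
Capacity = 3600 / 193
Capacity = 18.65 trains/hour

18.65


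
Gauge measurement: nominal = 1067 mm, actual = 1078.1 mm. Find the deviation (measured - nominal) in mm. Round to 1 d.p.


Deviation = measured - nominal
Deviation = 1078.1 - 1067
Deviation = 11.1 mm

11.1


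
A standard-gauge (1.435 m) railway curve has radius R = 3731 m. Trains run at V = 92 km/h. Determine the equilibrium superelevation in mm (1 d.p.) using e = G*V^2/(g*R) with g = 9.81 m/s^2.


Convert speed: V = 92 / 3.6 = 25.5556 m/s
Apply formula: e = 1.435 * 25.5556^2 / (9.81 * 3731)
e = 1.435 * 653.0864 / 36601.11
e = 0.025605 m = 25.6 mm

25.6


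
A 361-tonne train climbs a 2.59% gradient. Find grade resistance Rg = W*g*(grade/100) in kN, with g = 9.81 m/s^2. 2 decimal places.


Rg = W * 9.81 * grade / 100
Rg = 361 * 9.81 * 2.59 / 100
Rg = 3541.41 * 0.0259
Rg = 91.72 kN

91.72


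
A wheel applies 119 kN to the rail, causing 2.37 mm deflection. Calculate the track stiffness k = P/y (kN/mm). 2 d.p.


Track stiffness k = P / y
k = 119 / 2.37
k = 50.21 kN/mm

50.21


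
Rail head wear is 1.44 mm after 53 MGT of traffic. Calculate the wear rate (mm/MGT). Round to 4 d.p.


Wear rate = total wear / cumulative tonnage
Rate = 1.44 / 53
Rate = 0.0272 mm/MGT

0.0272


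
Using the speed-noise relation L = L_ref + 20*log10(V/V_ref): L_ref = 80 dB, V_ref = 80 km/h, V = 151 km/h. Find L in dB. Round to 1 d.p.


V/V_ref = 151 / 80 = 1.8875
log10(1.8875) = 0.275887
20 * 0.275887 = 5.5177
L = 80 + 5.5177 = 85.5 dB

85.5


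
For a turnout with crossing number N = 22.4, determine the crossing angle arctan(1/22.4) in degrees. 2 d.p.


1/N = 1/22.4 = 0.044643
angle = arctan(0.044643) = 0.044613 rad
angle = 0.044613 * 180/pi = 2.56 degrees

2.56


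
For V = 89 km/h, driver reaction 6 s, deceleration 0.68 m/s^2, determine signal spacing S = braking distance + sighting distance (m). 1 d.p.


V = 89 / 3.6 = 24.7222 m/s
Braking distance = 24.7222^2 / (2*0.68) = 449.4031 m
Sighting distance = 24.7222 * 6 = 148.3333 m
S = 449.4031 + 148.3333 = 597.7 m

597.7


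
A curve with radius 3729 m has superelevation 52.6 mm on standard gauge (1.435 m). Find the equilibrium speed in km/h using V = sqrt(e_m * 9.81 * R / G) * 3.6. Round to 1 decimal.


Convert cant: e = 52.6 mm = 0.0526 m
V_ms = sqrt(0.0526 * 9.81 * 3729 / 1.435)
V_ms = sqrt(1340.896428) = 36.6183 m/s
V = 36.6183 * 3.6 = 131.8 km/h

131.8


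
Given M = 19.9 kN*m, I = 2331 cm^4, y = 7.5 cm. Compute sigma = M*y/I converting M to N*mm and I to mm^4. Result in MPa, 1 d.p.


Convert units:
M = 19.9 kN*m = 19900000 N*mm
y = 7.5 cm = 75 mm
I = 2331 cm^4 = 23310000 mm^4
sigma = 19900000 * 75 / 23310000
sigma = 64.0 MPa

64.0


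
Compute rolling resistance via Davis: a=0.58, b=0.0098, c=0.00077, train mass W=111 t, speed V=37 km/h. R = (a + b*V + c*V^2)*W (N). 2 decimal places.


b*V = 0.0098 * 37 = 0.3626
c*V^2 = 0.00077 * 1369 = 1.05413
R_per_t = 0.58 + 0.3626 + 1.05413 = 1.99673 N/t
R_total = 1.99673 * 111 = 221.64 N

221.64


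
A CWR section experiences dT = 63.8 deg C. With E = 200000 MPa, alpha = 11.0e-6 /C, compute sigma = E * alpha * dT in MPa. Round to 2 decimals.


sigma = E * alpha * dT
sigma = 200000 * 11.0e-6 * 63.8
sigma = 2.2 * 63.8
sigma = 140.36 MPa

140.36


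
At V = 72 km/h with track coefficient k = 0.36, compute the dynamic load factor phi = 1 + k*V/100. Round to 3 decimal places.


phi = 1 + k * V / 100
phi = 1 + 0.36 * 72 / 100
phi = 1 + 0.2592
phi = 1.259

1.259


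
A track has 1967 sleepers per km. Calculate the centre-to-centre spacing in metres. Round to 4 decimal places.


Spacing = 1000 m / number of sleepers
Spacing = 1000 / 1967
Spacing = 0.5084 m

0.5084


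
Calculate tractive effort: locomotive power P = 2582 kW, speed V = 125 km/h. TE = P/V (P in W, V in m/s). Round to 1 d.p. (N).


Convert: P = 2582 kW = 2582000 W
V = 125 / 3.6 = 34.7222 m/s
TE = 2582000 / 34.7222
TE = 74361.6 N

74361.6


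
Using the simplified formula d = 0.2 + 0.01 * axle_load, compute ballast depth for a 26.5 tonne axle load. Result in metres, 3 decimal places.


d = 0.2 + 0.01 * 26.5
d = 0.2 + 0.265
d = 0.465 m

0.465


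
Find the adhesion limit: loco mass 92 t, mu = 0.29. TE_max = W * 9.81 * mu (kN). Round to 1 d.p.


TE_max = W * g * mu
TE_max = 92 * 9.81 * 0.29
TE_max = 902.52 * 0.29
TE_max = 261.7 kN

261.7


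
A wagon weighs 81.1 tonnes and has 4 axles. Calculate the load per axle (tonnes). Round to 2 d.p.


Load per axle = total weight / number of axles
Load = 81.1 / 4
Load = 20.28 tonnes

20.28


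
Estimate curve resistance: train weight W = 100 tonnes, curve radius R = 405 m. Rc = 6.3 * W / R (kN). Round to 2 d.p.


Rc = 6.3 * W / R
Rc = 6.3 * 100 / 405
Rc = 630.0 / 405
Rc = 1.56 kN

1.56


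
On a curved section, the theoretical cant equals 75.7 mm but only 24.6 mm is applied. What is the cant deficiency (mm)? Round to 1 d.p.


Cant deficiency = equilibrium cant - actual cant
CD = 75.7 - 24.6
CD = 51.1 mm

51.1


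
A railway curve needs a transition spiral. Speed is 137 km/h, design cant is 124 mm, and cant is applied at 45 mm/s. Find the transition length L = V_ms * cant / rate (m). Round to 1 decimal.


Convert speed: V = 137 / 3.6 = 38.0556 m/s
L = 38.0556 * 124 / 45
L = 4718.8889 / 45
L = 104.9 m

104.9


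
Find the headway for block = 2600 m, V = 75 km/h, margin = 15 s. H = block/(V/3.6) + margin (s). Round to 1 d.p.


V = 75 / 3.6 = 20.8333 m/s
Block traversal time = 2600 / 20.8333 = 124.8 s
Headway = 124.8 + 15
Headway = 139.8 s

139.8


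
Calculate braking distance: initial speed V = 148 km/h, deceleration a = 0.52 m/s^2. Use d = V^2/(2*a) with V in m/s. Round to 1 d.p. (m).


Convert speed: V = 148 / 3.6 = 41.1111 m/s
V^2 = 1690.1235
d = 1690.1235 / (2 * 0.52)
d = 1690.1235 / 1.04
d = 1625.1 m

1625.1


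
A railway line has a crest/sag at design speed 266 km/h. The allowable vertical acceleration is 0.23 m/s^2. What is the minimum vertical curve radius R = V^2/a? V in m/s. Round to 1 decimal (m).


Convert speed: V = 266 / 3.6 = 73.8889 m/s
V^2 = 5459.5679 m^2/s^2
R_v = 5459.5679 / 0.23
R_v = 23737.3 m

23737.3


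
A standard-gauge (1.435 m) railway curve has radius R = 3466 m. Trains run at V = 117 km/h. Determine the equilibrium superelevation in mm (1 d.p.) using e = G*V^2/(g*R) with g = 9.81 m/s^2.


Convert speed: V = 117 / 3.6 = 32.5 m/s
Apply formula: e = 1.435 * 32.5^2 / (9.81 * 3466)
e = 1.435 * 1056.25 / 34001.46
e = 0.044578 m = 44.6 mm

44.6


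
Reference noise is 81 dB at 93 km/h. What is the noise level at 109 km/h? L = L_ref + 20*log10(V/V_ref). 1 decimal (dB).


V/V_ref = 109 / 93 = 1.172043
log10(1.172043) = 0.068944
20 * 0.068944 = 1.3789
L = 81 + 1.3789 = 82.4 dB

82.4


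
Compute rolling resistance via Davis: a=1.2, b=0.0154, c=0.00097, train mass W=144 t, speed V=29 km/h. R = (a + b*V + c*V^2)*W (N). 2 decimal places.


b*V = 0.0154 * 29 = 0.4466
c*V^2 = 0.00097 * 841 = 0.81577
R_per_t = 1.2 + 0.4466 + 0.81577 = 2.46237 N/t
R_total = 2.46237 * 144 = 354.58 N

354.58


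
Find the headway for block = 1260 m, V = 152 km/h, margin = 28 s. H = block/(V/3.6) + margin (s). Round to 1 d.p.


V = 152 / 3.6 = 42.2222 m/s
Block traversal time = 1260 / 42.2222 = 29.8421 s
Headway = 29.8421 + 28
Headway = 57.8 s

57.8


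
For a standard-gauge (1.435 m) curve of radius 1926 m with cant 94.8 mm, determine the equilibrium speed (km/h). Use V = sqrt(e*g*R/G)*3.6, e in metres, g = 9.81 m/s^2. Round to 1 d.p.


Convert cant: e = 94.8 mm = 0.0948 m
V_ms = sqrt(0.0948 * 9.81 * 1926 / 1.435)
V_ms = sqrt(1248.192953) = 35.3298 m/s
V = 35.3298 * 3.6 = 127.2 km/h

127.2


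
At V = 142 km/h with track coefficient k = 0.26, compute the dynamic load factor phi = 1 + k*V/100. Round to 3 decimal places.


phi = 1 + k * V / 100
phi = 1 + 0.26 * 142 / 100
phi = 1 + 0.3692
phi = 1.369

1.369


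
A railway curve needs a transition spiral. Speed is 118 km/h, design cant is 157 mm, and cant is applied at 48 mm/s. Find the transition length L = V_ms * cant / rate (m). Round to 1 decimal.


Convert speed: V = 118 / 3.6 = 32.7778 m/s
L = 32.7778 * 157 / 48
L = 5146.1111 / 48
L = 107.2 m

107.2


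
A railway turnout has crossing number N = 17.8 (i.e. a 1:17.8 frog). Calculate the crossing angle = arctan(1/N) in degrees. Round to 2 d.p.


1/N = 1/17.8 = 0.05618
angle = arctan(0.05618) = 0.056121 rad
angle = 0.056121 * 180/pi = 3.22 degrees

3.22


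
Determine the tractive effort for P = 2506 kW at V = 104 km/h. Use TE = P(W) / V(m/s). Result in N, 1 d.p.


Convert: P = 2506 kW = 2506000 W
V = 104 / 3.6 = 28.8889 m/s
TE = 2506000 / 28.8889
TE = 86746.2 N

86746.2


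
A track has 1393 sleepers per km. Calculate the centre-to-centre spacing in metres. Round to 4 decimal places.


Spacing = 1000 m / number of sleepers
Spacing = 1000 / 1393
Spacing = 0.7179 m

0.7179


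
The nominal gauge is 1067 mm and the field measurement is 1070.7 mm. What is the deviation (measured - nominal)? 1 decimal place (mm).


Deviation = measured - nominal
Deviation = 1070.7 - 1067
Deviation = 3.7 mm

3.7


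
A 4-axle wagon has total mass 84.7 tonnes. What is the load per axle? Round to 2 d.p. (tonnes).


Load per axle = total weight / number of axles
Load = 84.7 / 4
Load = 21.18 tonnes

21.18


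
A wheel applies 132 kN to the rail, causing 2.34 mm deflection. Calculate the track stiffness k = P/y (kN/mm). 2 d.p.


Track stiffness k = P / y
k = 132 / 2.34
k = 56.41 kN/mm

56.41


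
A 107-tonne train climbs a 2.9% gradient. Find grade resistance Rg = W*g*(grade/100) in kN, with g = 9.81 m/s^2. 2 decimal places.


Rg = W * 9.81 * grade / 100
Rg = 107 * 9.81 * 2.9 / 100
Rg = 1049.67 * 0.029
Rg = 30.44 kN

30.44


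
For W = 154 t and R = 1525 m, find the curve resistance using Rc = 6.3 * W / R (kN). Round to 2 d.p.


Rc = 6.3 * W / R
Rc = 6.3 * 154 / 1525
Rc = 970.2 / 1525
Rc = 0.64 kN

0.64


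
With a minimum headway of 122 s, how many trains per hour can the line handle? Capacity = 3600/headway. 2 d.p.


Capacity = 3600 / headway
Capacity = 3600 / 122
Capacity = 29.51 trains/hour

29.51


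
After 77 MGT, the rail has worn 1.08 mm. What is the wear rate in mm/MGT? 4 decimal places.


Wear rate = total wear / cumulative tonnage
Rate = 1.08 / 77
Rate = 0.0140 mm/MGT

0.0140


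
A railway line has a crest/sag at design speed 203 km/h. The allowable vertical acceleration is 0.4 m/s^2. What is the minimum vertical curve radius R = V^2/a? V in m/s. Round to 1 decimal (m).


Convert speed: V = 203 / 3.6 = 56.3889 m/s
V^2 = 3179.7068 m^2/s^2
R_v = 3179.7068 / 0.4
R_v = 7949.3 m

7949.3


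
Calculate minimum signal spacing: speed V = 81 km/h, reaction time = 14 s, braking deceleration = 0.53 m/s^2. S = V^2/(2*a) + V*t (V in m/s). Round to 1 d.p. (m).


V = 81 / 3.6 = 22.5 m/s
Braking distance = 22.5^2 / (2*0.53) = 477.5943 m
Sighting distance = 22.5 * 14 = 315.0 m
S = 477.5943 + 315.0 = 792.6 m

792.6


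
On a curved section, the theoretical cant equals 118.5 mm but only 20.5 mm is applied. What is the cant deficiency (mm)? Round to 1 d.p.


Cant deficiency = equilibrium cant - actual cant
CD = 118.5 - 20.5
CD = 98.0 mm

98.0


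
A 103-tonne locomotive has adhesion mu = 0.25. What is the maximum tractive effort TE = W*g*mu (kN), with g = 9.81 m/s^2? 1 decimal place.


TE_max = W * g * mu
TE_max = 103 * 9.81 * 0.25
TE_max = 1010.43 * 0.25
TE_max = 252.6 kN

252.6


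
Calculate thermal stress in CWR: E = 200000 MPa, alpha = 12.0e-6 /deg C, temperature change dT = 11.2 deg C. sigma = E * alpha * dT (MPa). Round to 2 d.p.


sigma = E * alpha * dT
sigma = 200000 * 12.0e-6 * 11.2
sigma = 2.4 * 11.2
sigma = 26.88 MPa

26.88


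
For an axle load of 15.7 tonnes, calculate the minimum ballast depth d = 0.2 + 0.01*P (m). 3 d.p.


d = 0.2 + 0.01 * 15.7
d = 0.2 + 0.157
d = 0.357 m

0.357


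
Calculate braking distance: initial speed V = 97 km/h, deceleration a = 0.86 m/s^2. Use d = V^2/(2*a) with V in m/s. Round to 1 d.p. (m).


Convert speed: V = 97 / 3.6 = 26.9444 m/s
V^2 = 726.0031
d = 726.0031 / (2 * 0.86)
d = 726.0031 / 1.72
d = 422.1 m

422.1


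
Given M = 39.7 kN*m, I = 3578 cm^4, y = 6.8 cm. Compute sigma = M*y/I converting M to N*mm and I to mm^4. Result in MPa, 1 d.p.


Convert units:
M = 39.7 kN*m = 39700000 N*mm
y = 6.8 cm = 68 mm
I = 3578 cm^4 = 35780000 mm^4
sigma = 39700000 * 68 / 35780000
sigma = 75.4 MPa

75.4


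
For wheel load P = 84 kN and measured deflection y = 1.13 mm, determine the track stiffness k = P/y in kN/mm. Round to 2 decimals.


Track stiffness k = P / y
k = 84 / 1.13
k = 74.34 kN/mm

74.34


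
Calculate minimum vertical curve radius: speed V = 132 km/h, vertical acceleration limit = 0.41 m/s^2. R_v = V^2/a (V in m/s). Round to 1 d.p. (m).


Convert speed: V = 132 / 3.6 = 36.6667 m/s
V^2 = 1344.4444 m^2/s^2
R_v = 1344.4444 / 0.41
R_v = 3279.1 m

3279.1


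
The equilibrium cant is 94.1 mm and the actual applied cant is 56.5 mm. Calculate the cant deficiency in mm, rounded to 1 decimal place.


Cant deficiency = equilibrium cant - actual cant
CD = 94.1 - 56.5
CD = 37.6 mm

37.6


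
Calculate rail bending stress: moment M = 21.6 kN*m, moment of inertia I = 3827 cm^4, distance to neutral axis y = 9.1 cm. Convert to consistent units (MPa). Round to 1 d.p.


Convert units:
M = 21.6 kN*m = 21600000 N*mm
y = 9.1 cm = 91 mm
I = 3827 cm^4 = 38270000 mm^4
sigma = 21600000 * 91 / 38270000
sigma = 51.4 MPa

51.4


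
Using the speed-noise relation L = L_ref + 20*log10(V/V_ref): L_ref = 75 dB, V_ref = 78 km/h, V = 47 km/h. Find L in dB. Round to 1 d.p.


V/V_ref = 47 / 78 = 0.602564
log10(0.602564) = -0.219997
20 * -0.219997 = -4.3999
L = 75 + -4.3999 = 70.6 dB

70.6


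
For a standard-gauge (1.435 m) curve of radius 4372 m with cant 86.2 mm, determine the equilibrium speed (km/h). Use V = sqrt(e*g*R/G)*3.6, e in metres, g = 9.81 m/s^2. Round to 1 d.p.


Convert cant: e = 86.2 mm = 0.0862 m
V_ms = sqrt(0.0862 * 9.81 * 4372 / 1.435)
V_ms = sqrt(2576.348003) = 50.7577 m/s
V = 50.7577 * 3.6 = 182.7 km/h

182.7


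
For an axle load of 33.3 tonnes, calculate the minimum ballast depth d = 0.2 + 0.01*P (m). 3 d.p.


d = 0.2 + 0.01 * 33.3
d = 0.2 + 0.333
d = 0.533 m

0.533


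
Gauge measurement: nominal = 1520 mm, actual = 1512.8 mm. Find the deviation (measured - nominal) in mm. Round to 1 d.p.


Deviation = measured - nominal
Deviation = 1512.8 - 1520
Deviation = -7.2 mm

-7.2


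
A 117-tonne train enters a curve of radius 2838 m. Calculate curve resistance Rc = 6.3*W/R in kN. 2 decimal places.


Rc = 6.3 * W / R
Rc = 6.3 * 117 / 2838
Rc = 737.1 / 2838
Rc = 0.26 kN

0.26


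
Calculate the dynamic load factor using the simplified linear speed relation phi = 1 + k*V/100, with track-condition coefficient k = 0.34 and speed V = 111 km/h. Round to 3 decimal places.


phi = 1 + k * V / 100
phi = 1 + 0.34 * 111 / 100
phi = 1 + 0.3774
phi = 1.377

1.377


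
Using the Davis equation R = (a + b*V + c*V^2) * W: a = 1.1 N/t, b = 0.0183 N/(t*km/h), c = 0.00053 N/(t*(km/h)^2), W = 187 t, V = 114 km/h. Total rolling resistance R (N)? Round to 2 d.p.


b*V = 0.0183 * 114 = 2.0862
c*V^2 = 0.00053 * 12996 = 6.88788
R_per_t = 1.1 + 2.0862 + 6.88788 = 10.07408 N/t
R_total = 10.07408 * 187 = 1883.85 N

1883.85


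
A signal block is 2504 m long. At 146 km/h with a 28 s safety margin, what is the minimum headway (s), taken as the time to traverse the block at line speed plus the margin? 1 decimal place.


V = 146 / 3.6 = 40.5556 m/s
Block traversal time = 2504 / 40.5556 = 61.7425 s
Headway = 61.7425 + 28
Headway = 89.7 s

89.7


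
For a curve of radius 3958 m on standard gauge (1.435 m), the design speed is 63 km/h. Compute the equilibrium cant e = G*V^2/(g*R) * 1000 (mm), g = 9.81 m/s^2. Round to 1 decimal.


Convert speed: V = 63 / 3.6 = 17.5 m/s
Apply formula: e = 1.435 * 17.5^2 / (9.81 * 3958)
e = 1.435 * 306.25 / 38827.98
e = 0.011318 m = 11.3 mm

11.3


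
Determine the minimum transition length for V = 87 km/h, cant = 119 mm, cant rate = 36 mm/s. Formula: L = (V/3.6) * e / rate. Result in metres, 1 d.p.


Convert speed: V = 87 / 3.6 = 24.1667 m/s
L = 24.1667 * 119 / 36
L = 2875.8333 / 36
L = 79.9 m

79.9


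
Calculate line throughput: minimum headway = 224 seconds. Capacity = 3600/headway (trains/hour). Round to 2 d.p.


Capacity = 3600 / headway
Capacity = 3600 / 224
Capacity = 16.07 trains/hour

16.07


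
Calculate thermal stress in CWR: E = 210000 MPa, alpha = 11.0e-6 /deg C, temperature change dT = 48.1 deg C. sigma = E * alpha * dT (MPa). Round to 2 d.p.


sigma = E * alpha * dT
sigma = 210000 * 11.0e-6 * 48.1
sigma = 2.31 * 48.1
sigma = 111.11 MPa

111.11


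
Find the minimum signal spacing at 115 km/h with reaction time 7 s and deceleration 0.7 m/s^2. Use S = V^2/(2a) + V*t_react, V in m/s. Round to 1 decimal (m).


V = 115 / 3.6 = 31.9444 m/s
Braking distance = 31.9444^2 / (2*0.7) = 728.8911 m
Sighting distance = 31.9444 * 7 = 223.6111 m
S = 728.8911 + 223.6111 = 952.5 m

952.5


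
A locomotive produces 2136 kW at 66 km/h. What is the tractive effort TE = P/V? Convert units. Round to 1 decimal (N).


Convert: P = 2136 kW = 2136000 W
V = 66 / 3.6 = 18.3333 m/s
TE = 2136000 / 18.3333
TE = 116509.1 N

116509.1


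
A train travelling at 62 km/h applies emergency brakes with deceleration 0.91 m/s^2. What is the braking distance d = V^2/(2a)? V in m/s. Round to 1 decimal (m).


Convert speed: V = 62 / 3.6 = 17.2222 m/s
V^2 = 296.6049
d = 296.6049 / (2 * 0.91)
d = 296.6049 / 1.82
d = 163.0 m

163.0


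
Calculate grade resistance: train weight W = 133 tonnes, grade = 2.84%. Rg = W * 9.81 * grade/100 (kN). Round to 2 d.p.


Rg = W * 9.81 * grade / 100
Rg = 133 * 9.81 * 2.84 / 100
Rg = 1304.73 * 0.0284
Rg = 37.05 kN

37.05


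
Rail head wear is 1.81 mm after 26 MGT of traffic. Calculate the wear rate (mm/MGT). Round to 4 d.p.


Wear rate = total wear / cumulative tonnage
Rate = 1.81 / 26
Rate = 0.0696 mm/MGT

0.0696


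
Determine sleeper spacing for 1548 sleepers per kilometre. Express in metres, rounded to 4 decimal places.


Spacing = 1000 m / number of sleepers
Spacing = 1000 / 1548
Spacing = 0.6460 m

0.6460


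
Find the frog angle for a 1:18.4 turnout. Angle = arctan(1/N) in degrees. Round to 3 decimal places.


1/N = 1/18.4 = 0.054348
angle = arctan(0.054348) = 0.054294 rad
angle = 0.054294 * 180/pi = 3.111 degrees

3.111


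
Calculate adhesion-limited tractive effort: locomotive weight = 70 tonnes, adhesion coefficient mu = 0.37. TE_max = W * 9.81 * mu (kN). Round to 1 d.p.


TE_max = W * g * mu
TE_max = 70 * 9.81 * 0.37
TE_max = 686.7 * 0.37
TE_max = 254.1 kN

254.1


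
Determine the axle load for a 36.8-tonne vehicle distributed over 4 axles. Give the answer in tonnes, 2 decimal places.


Load per axle = total weight / number of axles
Load = 36.8 / 4
Load = 9.20 tonnes

9.20


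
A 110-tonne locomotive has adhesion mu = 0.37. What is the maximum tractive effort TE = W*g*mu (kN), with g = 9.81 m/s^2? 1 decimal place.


TE_max = W * g * mu
TE_max = 110 * 9.81 * 0.37
TE_max = 1079.1 * 0.37
TE_max = 399.3 kN

399.3


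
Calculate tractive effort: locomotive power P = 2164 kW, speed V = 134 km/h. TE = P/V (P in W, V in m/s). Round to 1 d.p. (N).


Convert: P = 2164 kW = 2164000 W
V = 134 / 3.6 = 37.2222 m/s
TE = 2164000 / 37.2222
TE = 58137.3 N

58137.3


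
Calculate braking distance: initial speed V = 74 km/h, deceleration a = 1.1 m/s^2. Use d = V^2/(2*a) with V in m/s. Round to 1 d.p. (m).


Convert speed: V = 74 / 3.6 = 20.5556 m/s
V^2 = 422.5309
d = 422.5309 / (2 * 1.1)
d = 422.5309 / 2.2
d = 192.1 m

192.1


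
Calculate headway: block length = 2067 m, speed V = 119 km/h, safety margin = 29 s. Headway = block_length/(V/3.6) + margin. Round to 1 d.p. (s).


V = 119 / 3.6 = 33.0556 m/s
Block traversal time = 2067 / 33.0556 = 62.5311 s
Headway = 62.5311 + 29
Headway = 91.5 s

91.5


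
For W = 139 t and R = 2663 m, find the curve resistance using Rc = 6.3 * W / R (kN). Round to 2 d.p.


Rc = 6.3 * W / R
Rc = 6.3 * 139 / 2663
Rc = 875.7 / 2663
Rc = 0.33 kN

0.33


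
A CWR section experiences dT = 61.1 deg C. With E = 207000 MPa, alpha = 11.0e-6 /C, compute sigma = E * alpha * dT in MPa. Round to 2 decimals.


sigma = E * alpha * dT
sigma = 207000 * 11.0e-6 * 61.1
sigma = 2.277 * 61.1
sigma = 139.12 MPa

139.12


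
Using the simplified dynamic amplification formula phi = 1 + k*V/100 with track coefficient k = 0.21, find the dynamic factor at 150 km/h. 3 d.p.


phi = 1 + k * V / 100
phi = 1 + 0.21 * 150 / 100
phi = 1 + 0.315
phi = 1.315

1.315


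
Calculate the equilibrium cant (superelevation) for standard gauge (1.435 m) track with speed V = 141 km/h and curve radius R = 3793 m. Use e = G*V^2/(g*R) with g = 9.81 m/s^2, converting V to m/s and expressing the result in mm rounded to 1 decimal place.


Convert speed: V = 141 / 3.6 = 39.1667 m/s
Apply formula: e = 1.435 * 39.1667^2 / (9.81 * 3793)
e = 1.435 * 1534.0278 / 37209.33
e = 0.059161 m = 59.2 mm

59.2


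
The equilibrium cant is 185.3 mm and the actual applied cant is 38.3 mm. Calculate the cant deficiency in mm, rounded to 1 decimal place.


Cant deficiency = equilibrium cant - actual cant
CD = 185.3 - 38.3
CD = 147.0 mm

147.0


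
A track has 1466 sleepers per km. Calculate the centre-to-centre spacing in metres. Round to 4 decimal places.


Spacing = 1000 m / number of sleepers
Spacing = 1000 / 1466
Spacing = 0.6821 m

0.6821


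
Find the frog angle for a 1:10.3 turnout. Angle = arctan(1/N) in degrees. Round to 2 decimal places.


1/N = 1/10.3 = 0.097087
angle = arctan(0.097087) = 0.096784 rad
angle = 0.096784 * 180/pi = 5.55 degrees

5.55


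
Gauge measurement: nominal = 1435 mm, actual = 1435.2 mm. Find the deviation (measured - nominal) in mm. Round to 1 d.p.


Deviation = measured - nominal
Deviation = 1435.2 - 1435
Deviation = 0.2 mm

0.2


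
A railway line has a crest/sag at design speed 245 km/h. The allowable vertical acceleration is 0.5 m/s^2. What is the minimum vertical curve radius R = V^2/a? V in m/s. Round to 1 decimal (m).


Convert speed: V = 245 / 3.6 = 68.0556 m/s
V^2 = 4631.5586 m^2/s^2
R_v = 4631.5586 / 0.5
R_v = 9263.1 m

9263.1


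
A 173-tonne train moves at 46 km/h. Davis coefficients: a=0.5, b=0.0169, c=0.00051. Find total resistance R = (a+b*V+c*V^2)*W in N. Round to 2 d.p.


b*V = 0.0169 * 46 = 0.7774
c*V^2 = 0.00051 * 2116 = 1.07916
R_per_t = 0.5 + 0.7774 + 1.07916 = 2.35656 N/t
R_total = 2.35656 * 173 = 407.68 N

407.68


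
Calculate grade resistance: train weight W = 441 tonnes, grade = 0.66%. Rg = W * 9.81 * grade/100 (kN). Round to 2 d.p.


Rg = W * 9.81 * grade / 100
Rg = 441 * 9.81 * 0.66 / 100
Rg = 4326.21 * 0.0066
Rg = 28.55 kN

28.55


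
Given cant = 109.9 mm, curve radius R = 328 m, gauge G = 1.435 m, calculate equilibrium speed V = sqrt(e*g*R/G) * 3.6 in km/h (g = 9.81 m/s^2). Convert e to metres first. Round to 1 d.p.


Convert cant: e = 109.9 mm = 0.1099 m
V_ms = sqrt(0.1099 * 9.81 * 328 / 1.435)
V_ms = sqrt(246.4272) = 15.698 m/s
V = 15.698 * 3.6 = 56.5 km/h

56.5


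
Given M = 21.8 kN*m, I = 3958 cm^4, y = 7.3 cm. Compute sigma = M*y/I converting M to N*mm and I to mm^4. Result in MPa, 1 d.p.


Convert units:
M = 21.8 kN*m = 21800000 N*mm
y = 7.3 cm = 73 mm
I = 3958 cm^4 = 39580000 mm^4
sigma = 21800000 * 73 / 39580000
sigma = 40.2 MPa

40.2


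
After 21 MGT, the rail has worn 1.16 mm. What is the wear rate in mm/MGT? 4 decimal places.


Wear rate = total wear / cumulative tonnage
Rate = 1.16 / 21
Rate = 0.0552 mm/MGT

0.0552


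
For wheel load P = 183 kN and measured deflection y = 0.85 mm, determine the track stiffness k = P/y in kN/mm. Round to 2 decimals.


Track stiffness k = P / y
k = 183 / 0.85
k = 215.29 kN/mm

215.29


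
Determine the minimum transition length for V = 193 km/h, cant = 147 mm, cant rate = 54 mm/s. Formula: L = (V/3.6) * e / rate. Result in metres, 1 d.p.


Convert speed: V = 193 / 3.6 = 53.6111 m/s
L = 53.6111 * 147 / 54
L = 7880.8333 / 54
L = 145.9 m

145.9


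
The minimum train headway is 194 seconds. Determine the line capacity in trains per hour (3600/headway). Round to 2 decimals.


Capacity = 3600 / headway
Capacity = 3600 / 194
Capacity = 18.56 trains/hour

18.56


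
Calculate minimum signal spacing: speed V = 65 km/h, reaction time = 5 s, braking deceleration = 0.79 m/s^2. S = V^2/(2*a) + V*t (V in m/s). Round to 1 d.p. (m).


V = 65 / 3.6 = 18.0556 m/s
Braking distance = 18.0556^2 / (2*0.79) = 206.3311 m
Sighting distance = 18.0556 * 5 = 90.2778 m
S = 206.3311 + 90.2778 = 296.6 m

296.6


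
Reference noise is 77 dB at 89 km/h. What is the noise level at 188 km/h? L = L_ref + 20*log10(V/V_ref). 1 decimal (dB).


V/V_ref = 188 / 89 = 2.11236
log10(2.11236) = 0.324768
20 * 0.324768 = 6.4954
L = 77 + 6.4954 = 83.5 dB

83.5


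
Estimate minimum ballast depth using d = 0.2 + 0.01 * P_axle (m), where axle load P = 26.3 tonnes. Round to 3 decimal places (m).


d = 0.2 + 0.01 * 26.3
d = 0.2 + 0.263
d = 0.463 m

0.463


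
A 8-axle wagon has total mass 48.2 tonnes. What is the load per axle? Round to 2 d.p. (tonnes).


Load per axle = total weight / number of axles
Load = 48.2 / 8
Load = 6.03 tonnes

6.03


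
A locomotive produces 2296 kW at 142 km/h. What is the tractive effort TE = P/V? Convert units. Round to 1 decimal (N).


Convert: P = 2296 kW = 2296000 W
V = 142 / 3.6 = 39.4444 m/s
TE = 2296000 / 39.4444
TE = 58208.5 N

58208.5


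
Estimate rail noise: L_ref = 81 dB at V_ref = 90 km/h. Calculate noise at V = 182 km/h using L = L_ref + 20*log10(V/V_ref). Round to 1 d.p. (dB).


V/V_ref = 182 / 90 = 2.022222
log10(2.022222) = 0.305829
20 * 0.305829 = 6.1166
L = 81 + 6.1166 = 87.1 dB

87.1


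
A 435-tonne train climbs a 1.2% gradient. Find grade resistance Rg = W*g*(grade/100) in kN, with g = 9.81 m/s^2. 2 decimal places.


Rg = W * 9.81 * grade / 100
Rg = 435 * 9.81 * 1.2 / 100
Rg = 4267.35 * 0.012
Rg = 51.21 kN

51.21


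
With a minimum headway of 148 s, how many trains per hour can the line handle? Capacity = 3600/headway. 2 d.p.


Capacity = 3600 / headway
Capacity = 3600 / 148
Capacity = 24.32 trains/hour

24.32


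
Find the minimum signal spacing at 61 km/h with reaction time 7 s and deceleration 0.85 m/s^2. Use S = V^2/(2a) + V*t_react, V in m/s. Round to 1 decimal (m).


V = 61 / 3.6 = 16.9444 m/s
Braking distance = 16.9444^2 / (2*0.85) = 168.8907 m
Sighting distance = 16.9444 * 7 = 118.6111 m
S = 168.8907 + 118.6111 = 287.5 m

287.5


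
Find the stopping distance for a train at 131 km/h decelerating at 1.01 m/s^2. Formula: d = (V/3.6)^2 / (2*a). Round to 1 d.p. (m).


Convert speed: V = 131 / 3.6 = 36.3889 m/s
V^2 = 1324.1512
d = 1324.1512 / (2 * 1.01)
d = 1324.1512 / 2.02
d = 655.5 m

655.5


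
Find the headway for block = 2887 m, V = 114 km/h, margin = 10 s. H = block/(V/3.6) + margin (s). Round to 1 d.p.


V = 114 / 3.6 = 31.6667 m/s
Block traversal time = 2887 / 31.6667 = 91.1684 s
Headway = 91.1684 + 10
Headway = 101.2 s

101.2


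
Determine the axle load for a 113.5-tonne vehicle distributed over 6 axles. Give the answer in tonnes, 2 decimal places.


Load per axle = total weight / number of axles
Load = 113.5 / 6
Load = 18.92 tonnes

18.92


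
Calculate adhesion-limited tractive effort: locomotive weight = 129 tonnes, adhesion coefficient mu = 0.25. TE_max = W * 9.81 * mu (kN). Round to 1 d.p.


TE_max = W * g * mu
TE_max = 129 * 9.81 * 0.25
TE_max = 1265.49 * 0.25
TE_max = 316.4 kN

316.4


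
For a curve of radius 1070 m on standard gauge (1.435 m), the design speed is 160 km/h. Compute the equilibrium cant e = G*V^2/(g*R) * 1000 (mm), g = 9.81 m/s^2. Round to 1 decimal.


Convert speed: V = 160 / 3.6 = 44.4444 m/s
Apply formula: e = 1.435 * 44.4444^2 / (9.81 * 1070)
e = 1.435 * 1975.3086 / 10496.7
e = 0.270044 m = 270.0 mm

270.0


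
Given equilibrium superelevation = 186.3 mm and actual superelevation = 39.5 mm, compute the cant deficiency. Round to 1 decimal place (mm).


Cant deficiency = equilibrium cant - actual cant
CD = 186.3 - 39.5
CD = 146.8 mm

146.8


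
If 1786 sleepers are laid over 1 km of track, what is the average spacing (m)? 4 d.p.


Spacing = 1000 m / number of sleepers
Spacing = 1000 / 1786
Spacing = 0.5599 m

0.5599


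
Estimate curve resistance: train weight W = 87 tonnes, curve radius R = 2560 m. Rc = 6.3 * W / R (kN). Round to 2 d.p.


Rc = 6.3 * W / R
Rc = 6.3 * 87 / 2560
Rc = 548.1 / 2560
Rc = 0.21 kN

0.21


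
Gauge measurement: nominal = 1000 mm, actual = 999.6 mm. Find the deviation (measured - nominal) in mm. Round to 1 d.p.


Deviation = measured - nominal
Deviation = 999.6 - 1000
Deviation = -0.4 mm

-0.4


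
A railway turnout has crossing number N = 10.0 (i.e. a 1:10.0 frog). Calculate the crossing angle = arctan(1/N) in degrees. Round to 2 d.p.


1/N = 1/10.0 = 0.1
angle = arctan(0.1) = 0.099669 rad
angle = 0.099669 * 180/pi = 5.71 degrees

5.71


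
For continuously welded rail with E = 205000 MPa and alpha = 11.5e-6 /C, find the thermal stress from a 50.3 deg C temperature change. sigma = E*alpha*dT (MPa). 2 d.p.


sigma = E * alpha * dT
sigma = 205000 * 11.5e-6 * 50.3
sigma = 2.3575 * 50.3
sigma = 118.58 MPa

118.58


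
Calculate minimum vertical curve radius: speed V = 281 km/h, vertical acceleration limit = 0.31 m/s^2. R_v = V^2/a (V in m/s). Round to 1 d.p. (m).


Convert speed: V = 281 / 3.6 = 78.0556 m/s
V^2 = 6092.6698 m^2/s^2
R_v = 6092.6698 / 0.31
R_v = 19653.8 m

19653.8


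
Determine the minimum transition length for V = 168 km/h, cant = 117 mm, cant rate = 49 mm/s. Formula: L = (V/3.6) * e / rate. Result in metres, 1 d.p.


Convert speed: V = 168 / 3.6 = 46.6667 m/s
L = 46.6667 * 117 / 49
L = 5460.0 / 49
L = 111.4 m

111.4


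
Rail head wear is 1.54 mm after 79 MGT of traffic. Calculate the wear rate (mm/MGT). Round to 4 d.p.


Wear rate = total wear / cumulative tonnage
Rate = 1.54 / 79
Rate = 0.0195 mm/MGT

0.0195


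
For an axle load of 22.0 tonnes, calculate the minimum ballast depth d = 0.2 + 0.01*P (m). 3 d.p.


d = 0.2 + 0.01 * 22.0
d = 0.2 + 0.22
d = 0.420 m

0.420


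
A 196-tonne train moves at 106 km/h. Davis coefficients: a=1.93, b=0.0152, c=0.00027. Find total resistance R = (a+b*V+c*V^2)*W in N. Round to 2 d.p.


b*V = 0.0152 * 106 = 1.6112
c*V^2 = 0.00027 * 11236 = 3.03372
R_per_t = 1.93 + 1.6112 + 3.03372 = 6.57492 N/t
R_total = 6.57492 * 196 = 1288.68 N

1288.68


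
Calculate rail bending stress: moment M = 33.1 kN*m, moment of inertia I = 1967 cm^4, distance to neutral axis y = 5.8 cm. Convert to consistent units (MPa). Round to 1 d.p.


Convert units:
M = 33.1 kN*m = 33100000 N*mm
y = 5.8 cm = 58 mm
I = 1967 cm^4 = 19670000 mm^4
sigma = 33100000 * 58 / 19670000
sigma = 97.6 MPa

97.6


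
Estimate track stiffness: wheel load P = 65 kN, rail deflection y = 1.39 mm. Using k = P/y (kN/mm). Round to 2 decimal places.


Track stiffness k = P / y
k = 65 / 1.39
k = 46.76 kN/mm

46.76


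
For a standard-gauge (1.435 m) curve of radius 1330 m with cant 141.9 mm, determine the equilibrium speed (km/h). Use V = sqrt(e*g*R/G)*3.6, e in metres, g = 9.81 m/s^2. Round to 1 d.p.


Convert cant: e = 141.9 mm = 0.1419 m
V_ms = sqrt(0.1419 * 9.81 * 1330 / 1.435)
V_ms = sqrt(1290.182488) = 35.9191 m/s
V = 35.9191 * 3.6 = 129.3 km/h

129.3


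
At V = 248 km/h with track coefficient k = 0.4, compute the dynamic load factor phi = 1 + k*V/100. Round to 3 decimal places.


phi = 1 + k * V / 100
phi = 1 + 0.4 * 248 / 100
phi = 1 + 0.992
phi = 1.992

1.992


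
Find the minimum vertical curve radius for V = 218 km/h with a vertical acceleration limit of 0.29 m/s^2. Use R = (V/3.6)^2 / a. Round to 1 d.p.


Convert speed: V = 218 / 3.6 = 60.5556 m/s
V^2 = 3666.9753 m^2/s^2
R_v = 3666.9753 / 0.29
R_v = 12644.7 m

12644.7


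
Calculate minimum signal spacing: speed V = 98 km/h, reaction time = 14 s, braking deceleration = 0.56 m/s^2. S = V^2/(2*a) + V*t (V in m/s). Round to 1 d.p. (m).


V = 98 / 3.6 = 27.2222 m/s
Braking distance = 27.2222^2 / (2*0.56) = 661.6512 m
Sighting distance = 27.2222 * 14 = 381.1111 m
S = 661.6512 + 381.1111 = 1042.8 m

1042.8


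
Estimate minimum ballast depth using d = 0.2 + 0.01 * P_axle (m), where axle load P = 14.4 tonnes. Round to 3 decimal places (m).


d = 0.2 + 0.01 * 14.4
d = 0.2 + 0.144
d = 0.344 m

0.344


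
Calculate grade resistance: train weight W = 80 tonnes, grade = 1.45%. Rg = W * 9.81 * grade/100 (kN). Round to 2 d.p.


Rg = W * 9.81 * grade / 100
Rg = 80 * 9.81 * 1.45 / 100
Rg = 784.8 * 0.0145
Rg = 11.38 kN

11.38


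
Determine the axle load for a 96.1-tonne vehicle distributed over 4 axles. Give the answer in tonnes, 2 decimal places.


Load per axle = total weight / number of axles
Load = 96.1 / 4
Load = 24.03 tonnes

24.03


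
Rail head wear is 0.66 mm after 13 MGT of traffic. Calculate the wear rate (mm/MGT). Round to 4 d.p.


Wear rate = total wear / cumulative tonnage
Rate = 0.66 / 13
Rate = 0.0508 mm/MGT

0.0508


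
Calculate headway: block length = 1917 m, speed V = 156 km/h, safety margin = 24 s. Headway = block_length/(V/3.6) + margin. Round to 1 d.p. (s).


V = 156 / 3.6 = 43.3333 m/s
Block traversal time = 1917 / 43.3333 = 44.2385 s
Headway = 44.2385 + 24
Headway = 68.2 s

68.2


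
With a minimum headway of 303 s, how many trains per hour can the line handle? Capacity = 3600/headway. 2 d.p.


Capacity = 3600 / headway
Capacity = 3600 / 303
Capacity = 11.88 trains/hour

11.88


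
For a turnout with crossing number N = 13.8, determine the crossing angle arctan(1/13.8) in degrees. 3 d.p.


1/N = 1/13.8 = 0.072464
angle = arctan(0.072464) = 0.072337 rad
angle = 0.072337 * 180/pi = 4.145 degrees

4.145


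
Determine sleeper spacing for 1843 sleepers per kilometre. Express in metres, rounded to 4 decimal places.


Spacing = 1000 m / number of sleepers
Spacing = 1000 / 1843
Spacing = 0.5426 m

0.5426


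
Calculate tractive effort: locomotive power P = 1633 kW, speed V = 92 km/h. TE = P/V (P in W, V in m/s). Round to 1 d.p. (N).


Convert: P = 1633 kW = 1633000 W
V = 92 / 3.6 = 25.5556 m/s
TE = 1633000 / 25.5556
TE = 63900.0 N

63900.0


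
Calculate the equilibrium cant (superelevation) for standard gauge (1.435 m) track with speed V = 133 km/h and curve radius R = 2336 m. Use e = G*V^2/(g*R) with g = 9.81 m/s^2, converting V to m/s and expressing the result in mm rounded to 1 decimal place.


Convert speed: V = 133 / 3.6 = 36.9444 m/s
Apply formula: e = 1.435 * 36.9444^2 / (9.81 * 2336)
e = 1.435 * 1364.892 / 22916.16
e = 0.085469 m = 85.5 mm

85.5


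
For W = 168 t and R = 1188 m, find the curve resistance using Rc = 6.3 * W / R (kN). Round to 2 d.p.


Rc = 6.3 * W / R
Rc = 6.3 * 168 / 1188
Rc = 1058.4 / 1188
Rc = 0.89 kN

0.89


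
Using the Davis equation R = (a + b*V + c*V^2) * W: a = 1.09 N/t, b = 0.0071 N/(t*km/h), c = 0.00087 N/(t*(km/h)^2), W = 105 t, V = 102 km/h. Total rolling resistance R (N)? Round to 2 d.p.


b*V = 0.0071 * 102 = 0.7242
c*V^2 = 0.00087 * 10404 = 9.05148
R_per_t = 1.09 + 0.7242 + 9.05148 = 10.86568 N/t
R_total = 10.86568 * 105 = 1140.90 N

1140.90
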